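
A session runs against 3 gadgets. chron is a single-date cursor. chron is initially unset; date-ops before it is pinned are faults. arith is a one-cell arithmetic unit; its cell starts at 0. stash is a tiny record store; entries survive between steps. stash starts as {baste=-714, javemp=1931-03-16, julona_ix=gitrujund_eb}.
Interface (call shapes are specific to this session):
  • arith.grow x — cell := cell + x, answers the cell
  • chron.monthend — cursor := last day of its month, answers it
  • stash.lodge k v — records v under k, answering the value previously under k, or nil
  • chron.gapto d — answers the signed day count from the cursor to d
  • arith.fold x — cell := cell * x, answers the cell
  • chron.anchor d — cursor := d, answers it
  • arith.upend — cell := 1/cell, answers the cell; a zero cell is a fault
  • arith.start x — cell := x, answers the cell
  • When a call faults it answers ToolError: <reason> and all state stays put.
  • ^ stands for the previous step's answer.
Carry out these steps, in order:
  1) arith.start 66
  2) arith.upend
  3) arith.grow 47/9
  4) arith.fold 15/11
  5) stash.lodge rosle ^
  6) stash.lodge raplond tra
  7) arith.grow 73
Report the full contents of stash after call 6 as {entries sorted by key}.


-- 1. arith.start(66) ~> 66
-- 2. arith.upend() ~> 1/66
-- 3. arith.grow(47/9) ~> 1037/198
-- 4. arith.fold(15/11) ~> 5185/726
-- 5. stash.lodge(rosle, ^) ~> nil
-- 6. stash.lodge(raplond, tra) ~> nil
-- 7. arith.grow(73) ~> 58183/726

Answer: {baste=-714, javemp=1931-03-16, julona_ix=gitrujund_eb, raplond=tra, rosle=5185/726}


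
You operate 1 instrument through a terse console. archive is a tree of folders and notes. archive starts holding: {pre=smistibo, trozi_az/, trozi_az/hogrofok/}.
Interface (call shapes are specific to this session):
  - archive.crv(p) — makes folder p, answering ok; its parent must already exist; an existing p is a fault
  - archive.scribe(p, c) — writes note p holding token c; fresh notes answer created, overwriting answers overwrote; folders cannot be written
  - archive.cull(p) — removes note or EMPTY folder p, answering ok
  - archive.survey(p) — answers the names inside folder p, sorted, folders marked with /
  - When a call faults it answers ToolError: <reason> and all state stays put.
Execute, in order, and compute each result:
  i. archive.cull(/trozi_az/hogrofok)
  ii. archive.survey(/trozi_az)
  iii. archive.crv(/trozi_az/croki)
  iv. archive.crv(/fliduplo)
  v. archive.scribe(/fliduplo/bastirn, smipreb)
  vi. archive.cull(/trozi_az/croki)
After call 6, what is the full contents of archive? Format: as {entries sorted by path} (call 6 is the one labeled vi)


Answer: {fliduplo/, fliduplo/bastirn=smipreb, pre=smistibo, trozi_az/}

Derivation:
% archive.cull(p='/trozi_az/hogrofok') == ok
% archive.survey(p='/trozi_az') == []
% archive.crv(p='/trozi_az/croki') == ok
% archive.crv(p='/fliduplo') == ok
% archive.scribe(p='/fliduplo/bastirn', c='smipreb') == created
% archive.cull(p='/trozi_az/croki') == ok


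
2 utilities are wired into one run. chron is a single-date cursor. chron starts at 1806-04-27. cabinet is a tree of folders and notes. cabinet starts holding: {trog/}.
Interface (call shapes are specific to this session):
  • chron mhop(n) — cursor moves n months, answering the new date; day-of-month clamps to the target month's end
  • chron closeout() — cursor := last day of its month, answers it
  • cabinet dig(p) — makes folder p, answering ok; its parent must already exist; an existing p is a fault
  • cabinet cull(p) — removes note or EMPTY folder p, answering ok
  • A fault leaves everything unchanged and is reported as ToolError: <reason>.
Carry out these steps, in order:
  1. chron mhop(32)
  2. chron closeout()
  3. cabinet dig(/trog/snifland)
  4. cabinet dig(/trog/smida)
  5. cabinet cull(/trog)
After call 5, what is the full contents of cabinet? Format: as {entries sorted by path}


Answer: {trog/, trog/smida/, trog/snifland/}

Derivation:
CALL chron mhop[n: 32]
RET  1808-12-27
CALL chron closeout[]
RET  1808-12-31
CALL cabinet dig[p: /trog/snifland]
RET  ok
CALL cabinet dig[p: /trog/smida]
RET  ok
CALL cabinet cull[p: /trog]
RET  ToolError: not empty


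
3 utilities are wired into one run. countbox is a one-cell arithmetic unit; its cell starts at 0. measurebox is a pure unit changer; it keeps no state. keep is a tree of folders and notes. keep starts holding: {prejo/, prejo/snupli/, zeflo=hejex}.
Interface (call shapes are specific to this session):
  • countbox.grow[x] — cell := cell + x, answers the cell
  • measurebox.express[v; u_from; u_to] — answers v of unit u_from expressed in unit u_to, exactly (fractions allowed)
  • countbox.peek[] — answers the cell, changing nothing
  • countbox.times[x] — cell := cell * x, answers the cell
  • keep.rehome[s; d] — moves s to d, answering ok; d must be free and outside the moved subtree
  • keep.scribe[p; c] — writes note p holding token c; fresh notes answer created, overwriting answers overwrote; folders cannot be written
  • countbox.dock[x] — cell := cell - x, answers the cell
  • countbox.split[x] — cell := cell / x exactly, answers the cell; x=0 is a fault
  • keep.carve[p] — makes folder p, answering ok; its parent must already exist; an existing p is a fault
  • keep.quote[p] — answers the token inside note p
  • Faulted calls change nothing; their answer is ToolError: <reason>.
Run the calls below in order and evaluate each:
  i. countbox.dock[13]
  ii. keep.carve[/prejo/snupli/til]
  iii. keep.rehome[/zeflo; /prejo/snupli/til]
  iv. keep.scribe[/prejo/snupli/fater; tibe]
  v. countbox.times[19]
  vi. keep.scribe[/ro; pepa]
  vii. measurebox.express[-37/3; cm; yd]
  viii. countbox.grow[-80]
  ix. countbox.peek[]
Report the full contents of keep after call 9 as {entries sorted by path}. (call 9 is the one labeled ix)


Answer: {prejo/, prejo/snupli/, prejo/snupli/fater=tibe, prejo/snupli/til/, ro=pepa, zeflo=hejex}

Derivation:
Step: dock[13]
Result: -13
Step: carve[/prejo/snupli/til]
Result: ok
Step: rehome[/zeflo; /prejo/snupli/til]
Result: ToolError: exists
Step: scribe[/prejo/snupli/fater; tibe]
Result: created
Step: times[19]
Result: -247
Step: scribe[/ro; pepa]
Result: created
Step: express[-37/3; cm; yd]
Result: -925/6858
Step: grow[-80]
Result: -327
Step: peek[]
Result: -327


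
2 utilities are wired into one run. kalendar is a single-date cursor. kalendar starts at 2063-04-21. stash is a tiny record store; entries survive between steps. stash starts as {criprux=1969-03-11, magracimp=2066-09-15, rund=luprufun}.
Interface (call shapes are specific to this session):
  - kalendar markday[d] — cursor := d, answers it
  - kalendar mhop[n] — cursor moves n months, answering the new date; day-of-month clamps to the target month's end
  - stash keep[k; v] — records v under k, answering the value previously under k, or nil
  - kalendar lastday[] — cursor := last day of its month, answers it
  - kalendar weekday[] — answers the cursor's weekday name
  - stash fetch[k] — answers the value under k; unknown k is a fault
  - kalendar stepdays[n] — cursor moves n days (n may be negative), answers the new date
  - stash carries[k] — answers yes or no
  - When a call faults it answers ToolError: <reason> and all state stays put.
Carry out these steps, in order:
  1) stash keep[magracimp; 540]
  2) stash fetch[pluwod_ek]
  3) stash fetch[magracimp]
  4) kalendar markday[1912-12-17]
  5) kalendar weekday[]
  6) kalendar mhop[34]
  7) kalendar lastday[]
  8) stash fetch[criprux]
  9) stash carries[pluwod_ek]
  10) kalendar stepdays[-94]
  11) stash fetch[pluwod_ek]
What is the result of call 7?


>>> stash keep magracimp 540
= 2066-09-15
>>> stash fetch pluwod_ek
= ToolError: no such key pluwod_ek
>>> stash fetch magracimp
= 540
>>> kalendar markday 1912-12-17
= 1912-12-17
>>> kalendar weekday
= Tuesday
>>> kalendar mhop 34
= 1915-10-17
>>> kalendar lastday
= 1915-10-31
>>> stash fetch criprux
= 1969-03-11
>>> stash carries pluwod_ek
= no
>>> kalendar stepdays -94
= 1915-07-29
>>> stash fetch pluwod_ek
= ToolError: no such key pluwod_ek

Answer: 1915-10-31


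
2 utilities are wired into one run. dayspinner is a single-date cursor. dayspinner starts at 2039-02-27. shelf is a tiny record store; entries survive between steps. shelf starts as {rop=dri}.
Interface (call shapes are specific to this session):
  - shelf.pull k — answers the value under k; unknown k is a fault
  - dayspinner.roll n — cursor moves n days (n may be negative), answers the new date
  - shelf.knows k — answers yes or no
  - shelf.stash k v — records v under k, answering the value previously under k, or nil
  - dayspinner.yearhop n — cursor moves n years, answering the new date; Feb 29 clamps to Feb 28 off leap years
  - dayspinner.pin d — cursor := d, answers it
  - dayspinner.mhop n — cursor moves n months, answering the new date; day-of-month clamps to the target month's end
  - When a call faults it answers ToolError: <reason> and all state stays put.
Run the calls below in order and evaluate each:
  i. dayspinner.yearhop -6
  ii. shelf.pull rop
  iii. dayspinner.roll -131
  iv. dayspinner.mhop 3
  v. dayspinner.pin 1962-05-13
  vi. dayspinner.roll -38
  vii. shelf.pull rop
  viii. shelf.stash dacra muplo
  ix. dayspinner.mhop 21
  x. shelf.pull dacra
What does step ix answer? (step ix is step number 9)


Answer: 1964-01-05

Derivation:
→ dayspinner.yearhop(n='-6')
← 2033-02-27
→ shelf.pull(k='rop')
← dri
→ dayspinner.roll(n='-131')
← 2032-10-19
→ dayspinner.mhop(n='3')
← 2033-01-19
→ dayspinner.pin(d='1962-05-13')
← 1962-05-13
→ dayspinner.roll(n='-38')
← 1962-04-05
→ shelf.pull(k='rop')
← dri
→ shelf.stash(k='dacra', v='muplo')
← nil
→ dayspinner.mhop(n='21')
← 1964-01-05
→ shelf.pull(k='dacra')
← muplo


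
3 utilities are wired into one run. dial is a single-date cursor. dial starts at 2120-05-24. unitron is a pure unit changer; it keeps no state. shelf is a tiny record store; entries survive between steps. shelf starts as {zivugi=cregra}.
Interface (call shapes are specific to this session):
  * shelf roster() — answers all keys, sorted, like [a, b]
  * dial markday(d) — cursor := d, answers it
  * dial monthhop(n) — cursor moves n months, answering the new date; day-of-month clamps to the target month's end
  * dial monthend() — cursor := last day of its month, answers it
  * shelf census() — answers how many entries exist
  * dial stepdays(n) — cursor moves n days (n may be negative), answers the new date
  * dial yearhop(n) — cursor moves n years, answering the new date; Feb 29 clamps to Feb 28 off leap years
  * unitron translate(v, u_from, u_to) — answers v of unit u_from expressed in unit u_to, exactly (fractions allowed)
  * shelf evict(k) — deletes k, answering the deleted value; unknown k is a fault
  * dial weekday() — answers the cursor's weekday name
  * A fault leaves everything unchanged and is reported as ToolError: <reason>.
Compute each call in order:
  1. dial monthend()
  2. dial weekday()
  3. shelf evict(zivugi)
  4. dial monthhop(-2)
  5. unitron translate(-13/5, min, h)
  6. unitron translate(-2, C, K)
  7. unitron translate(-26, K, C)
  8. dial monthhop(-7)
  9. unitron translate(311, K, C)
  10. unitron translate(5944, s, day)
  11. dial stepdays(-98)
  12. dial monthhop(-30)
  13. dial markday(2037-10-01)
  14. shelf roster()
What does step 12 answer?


% 1. dial monthend() => 2120-05-31
% 2. dial weekday() => Friday
% 3. shelf evict(k='zivugi') => cregra
% 4. dial monthhop(n='-2') => 2120-03-31
% 5. unitron translate(v='-13/5', u_from='min', u_to='h') => -13/300
% 6. unitron translate(v='-2', u_from='C', u_to='K') => 5423/20
% 7. unitron translate(v='-26', u_from='K', u_to='C') => -5983/20
% 8. dial monthhop(n='-7') => 2119-08-31
% 9. unitron translate(v='311', u_from='K', u_to='C') => 757/20
% 10. unitron translate(v='5944', u_from='s', u_to='day') => 743/10800
% 11. dial stepdays(n='-98') => 2119-05-25
% 12. dial monthhop(n='-30') => 2116-11-25
% 13. dial markday(d='2037-10-01') => 2037-10-01
% 14. shelf roster() => []

Answer: 2116-11-25


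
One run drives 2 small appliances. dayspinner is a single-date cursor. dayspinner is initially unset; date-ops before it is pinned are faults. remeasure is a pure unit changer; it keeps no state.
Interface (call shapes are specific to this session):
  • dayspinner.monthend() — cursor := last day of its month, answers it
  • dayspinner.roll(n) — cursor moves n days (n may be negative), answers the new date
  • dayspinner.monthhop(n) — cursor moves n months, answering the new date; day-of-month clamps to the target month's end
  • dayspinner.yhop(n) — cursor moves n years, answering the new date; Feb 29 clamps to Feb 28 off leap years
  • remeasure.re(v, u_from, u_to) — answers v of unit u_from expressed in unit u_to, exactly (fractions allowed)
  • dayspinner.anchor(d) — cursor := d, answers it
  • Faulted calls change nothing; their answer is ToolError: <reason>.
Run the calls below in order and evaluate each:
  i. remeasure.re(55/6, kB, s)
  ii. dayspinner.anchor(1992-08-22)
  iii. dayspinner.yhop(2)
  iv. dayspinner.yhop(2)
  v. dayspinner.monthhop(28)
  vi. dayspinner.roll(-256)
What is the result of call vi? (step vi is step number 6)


[in] remeasure.re v: 55/6 u_from: kB u_to: s
= ToolError: incompatible units
[in] dayspinner.anchor d: 1992-08-22
= 1992-08-22
[in] dayspinner.yhop n: 2
= 1994-08-22
[in] dayspinner.yhop n: 2
= 1996-08-22
[in] dayspinner.monthhop n: 28
= 1998-12-22
[in] dayspinner.roll n: -256
= 1998-04-10

Answer: 1998-04-10


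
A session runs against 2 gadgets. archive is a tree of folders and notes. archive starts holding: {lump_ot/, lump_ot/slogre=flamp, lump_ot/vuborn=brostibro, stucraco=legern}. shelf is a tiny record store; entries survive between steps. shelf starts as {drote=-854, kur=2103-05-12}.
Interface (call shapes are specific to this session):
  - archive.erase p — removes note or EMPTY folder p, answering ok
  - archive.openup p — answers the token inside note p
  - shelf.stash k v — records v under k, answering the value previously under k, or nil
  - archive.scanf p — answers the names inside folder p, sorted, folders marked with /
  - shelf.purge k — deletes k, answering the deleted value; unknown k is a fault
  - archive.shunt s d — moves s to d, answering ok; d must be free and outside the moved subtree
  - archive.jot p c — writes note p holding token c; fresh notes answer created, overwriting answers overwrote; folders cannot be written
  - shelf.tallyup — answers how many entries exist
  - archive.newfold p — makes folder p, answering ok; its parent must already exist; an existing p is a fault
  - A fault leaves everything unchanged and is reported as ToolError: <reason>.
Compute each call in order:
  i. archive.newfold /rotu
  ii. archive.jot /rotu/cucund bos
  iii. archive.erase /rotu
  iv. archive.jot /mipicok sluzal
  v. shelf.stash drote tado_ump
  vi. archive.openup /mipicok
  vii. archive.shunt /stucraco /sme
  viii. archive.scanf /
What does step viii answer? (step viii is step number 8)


Now I run newfold using /rotu, and see ok.
Now I run jot using /rotu/cucund, bos, — result: created.
Now I run erase using /rotu, — result: ToolError: not empty.
I run jot using /mipicok, sluzal, and observe created.
Calling stash using drote, tado_ump: -854.
I try openup using /mipicok, — result: sluzal.
I try shunt using /stucraco, /sme, — result: ok.
I invoke scanf using /, yielding [lump_ot/, mipicok, rotu/, sme].

Answer: [lump_ot/, mipicok, rotu/, sme]


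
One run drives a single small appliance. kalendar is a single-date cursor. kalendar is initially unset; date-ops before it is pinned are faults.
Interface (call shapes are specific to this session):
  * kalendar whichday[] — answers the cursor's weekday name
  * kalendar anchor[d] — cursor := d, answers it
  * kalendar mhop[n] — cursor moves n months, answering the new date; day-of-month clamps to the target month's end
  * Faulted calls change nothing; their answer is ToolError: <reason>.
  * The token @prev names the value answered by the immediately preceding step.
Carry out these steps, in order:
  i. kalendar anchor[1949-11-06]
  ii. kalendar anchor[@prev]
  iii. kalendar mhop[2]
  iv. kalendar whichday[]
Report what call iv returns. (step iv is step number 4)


Answer: Friday

Derivation:
$ kalendar anchor d→1949-11-06
  1949-11-06
$ kalendar anchor d→@prev
  1949-11-06
$ kalendar mhop n→2
  1950-01-06
$ kalendar whichday
  Friday


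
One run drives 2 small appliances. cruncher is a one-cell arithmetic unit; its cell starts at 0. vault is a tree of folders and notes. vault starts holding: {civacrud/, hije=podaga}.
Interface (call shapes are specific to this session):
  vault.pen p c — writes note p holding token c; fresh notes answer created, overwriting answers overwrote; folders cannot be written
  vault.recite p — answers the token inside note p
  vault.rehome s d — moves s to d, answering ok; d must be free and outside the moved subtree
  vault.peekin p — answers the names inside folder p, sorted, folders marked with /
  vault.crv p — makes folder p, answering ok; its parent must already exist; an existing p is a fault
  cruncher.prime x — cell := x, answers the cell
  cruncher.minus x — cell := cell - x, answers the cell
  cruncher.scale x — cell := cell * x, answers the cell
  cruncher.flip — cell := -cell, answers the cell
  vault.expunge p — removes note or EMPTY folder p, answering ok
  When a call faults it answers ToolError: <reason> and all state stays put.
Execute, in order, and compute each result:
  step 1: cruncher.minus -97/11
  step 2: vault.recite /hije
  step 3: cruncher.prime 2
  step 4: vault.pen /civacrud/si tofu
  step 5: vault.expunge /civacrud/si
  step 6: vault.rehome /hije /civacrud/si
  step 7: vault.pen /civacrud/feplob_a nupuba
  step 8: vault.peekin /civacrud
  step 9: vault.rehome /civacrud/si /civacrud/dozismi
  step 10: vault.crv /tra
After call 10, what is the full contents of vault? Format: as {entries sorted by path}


Step: minus[x='-97/11']
Result: 97/11
Step: recite[p='/hije']
Result: podaga
Step: prime[x='2']
Result: 2
Step: pen[p='/civacrud/si'; c='tofu']
Result: created
Step: expunge[p='/civacrud/si']
Result: ok
Step: rehome[s='/hije'; d='/civacrud/si']
Result: ok
Step: pen[p='/civacrud/feplob_a'; c='nupuba']
Result: created
Step: peekin[p='/civacrud']
Result: [feplob_a, si]
Step: rehome[s='/civacrud/si'; d='/civacrud/dozismi']
Result: ok
Step: crv[p='/tra']
Result: ok

Answer: {civacrud/, civacrud/dozismi=podaga, civacrud/feplob_a=nupuba, tra/}


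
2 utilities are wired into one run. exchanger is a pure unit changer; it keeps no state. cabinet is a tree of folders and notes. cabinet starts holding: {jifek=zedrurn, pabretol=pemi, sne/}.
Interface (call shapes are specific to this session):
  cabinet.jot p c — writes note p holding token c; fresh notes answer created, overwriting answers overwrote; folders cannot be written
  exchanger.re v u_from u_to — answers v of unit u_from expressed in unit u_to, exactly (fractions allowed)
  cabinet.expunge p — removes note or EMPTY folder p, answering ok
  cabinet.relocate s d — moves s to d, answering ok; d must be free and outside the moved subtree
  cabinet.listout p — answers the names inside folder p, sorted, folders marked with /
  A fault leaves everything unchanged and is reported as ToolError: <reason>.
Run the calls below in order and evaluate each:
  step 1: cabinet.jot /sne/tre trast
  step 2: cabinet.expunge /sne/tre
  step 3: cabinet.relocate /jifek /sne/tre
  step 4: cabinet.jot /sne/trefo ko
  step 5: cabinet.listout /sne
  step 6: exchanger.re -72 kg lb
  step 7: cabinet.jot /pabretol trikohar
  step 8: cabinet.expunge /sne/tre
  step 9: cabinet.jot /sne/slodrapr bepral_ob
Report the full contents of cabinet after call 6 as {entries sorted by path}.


Answer: {pabretol=pemi, sne/, sne/tre=zedrurn, sne/trefo=ko}

Derivation:
[in] cabinet.jot /sne/tre trast
[out] created
[in] cabinet.expunge /sne/tre
[out] ok
[in] cabinet.relocate /jifek /sne/tre
[out] ok
[in] cabinet.jot /sne/trefo ko
[out] created
[in] cabinet.listout /sne
[out] [tre, trefo]
[in] exchanger.re -72 kg lb
[out] -7200000000/45359237
[in] cabinet.jot /pabretol trikohar
[out] overwrote
[in] cabinet.expunge /sne/tre
[out] ok
[in] cabinet.jot /sne/slodrapr bepral_ob
[out] created


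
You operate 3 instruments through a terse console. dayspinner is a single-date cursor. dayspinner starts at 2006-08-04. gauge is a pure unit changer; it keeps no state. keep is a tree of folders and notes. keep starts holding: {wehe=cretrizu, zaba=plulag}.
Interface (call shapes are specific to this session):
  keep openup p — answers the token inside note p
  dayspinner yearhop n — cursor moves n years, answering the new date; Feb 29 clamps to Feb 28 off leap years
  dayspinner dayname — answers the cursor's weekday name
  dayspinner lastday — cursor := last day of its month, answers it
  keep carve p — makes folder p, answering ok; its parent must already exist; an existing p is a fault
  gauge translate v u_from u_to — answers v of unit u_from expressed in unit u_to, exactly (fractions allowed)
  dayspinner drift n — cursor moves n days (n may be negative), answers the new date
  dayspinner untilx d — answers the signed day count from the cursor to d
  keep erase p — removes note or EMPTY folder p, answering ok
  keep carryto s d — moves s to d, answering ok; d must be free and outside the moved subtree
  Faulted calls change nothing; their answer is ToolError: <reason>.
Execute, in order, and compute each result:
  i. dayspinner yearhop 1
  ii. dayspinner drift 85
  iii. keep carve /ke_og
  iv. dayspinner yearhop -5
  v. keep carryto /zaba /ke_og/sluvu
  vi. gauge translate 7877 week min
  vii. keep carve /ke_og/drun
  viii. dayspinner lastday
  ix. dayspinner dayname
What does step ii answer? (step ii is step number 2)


→ dayspinner yearhop(n=1)
← 2007-08-04
→ dayspinner drift(n=85)
← 2007-10-28
→ keep carve(p=/ke_og)
← ok
→ dayspinner yearhop(n=-5)
← 2002-10-28
→ keep carryto(s=/zaba, d=/ke_og/sluvu)
← ok
→ gauge translate(v=7877, u_from=week, u_to=min)
← 79400160
→ keep carve(p=/ke_og/drun)
← ok
→ dayspinner lastday()
← 2002-10-31
→ dayspinner dayname()
← Thursday

Answer: 2007-10-28


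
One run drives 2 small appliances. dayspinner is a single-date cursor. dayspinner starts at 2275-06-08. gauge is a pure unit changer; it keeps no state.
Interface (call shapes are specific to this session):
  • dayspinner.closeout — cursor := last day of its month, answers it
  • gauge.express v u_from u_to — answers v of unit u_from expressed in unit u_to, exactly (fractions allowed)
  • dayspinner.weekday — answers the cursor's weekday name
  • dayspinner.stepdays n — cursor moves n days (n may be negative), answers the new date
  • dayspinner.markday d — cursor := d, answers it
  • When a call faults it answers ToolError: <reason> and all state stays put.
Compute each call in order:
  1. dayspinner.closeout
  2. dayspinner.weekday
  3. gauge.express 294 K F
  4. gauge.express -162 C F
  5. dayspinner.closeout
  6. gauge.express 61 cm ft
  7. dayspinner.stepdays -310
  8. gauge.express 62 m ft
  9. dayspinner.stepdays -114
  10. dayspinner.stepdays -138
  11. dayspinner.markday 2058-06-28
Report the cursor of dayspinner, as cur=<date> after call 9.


Invoking closeout(): 2275-06-30.
I invoke weekday(), and get Wednesday.
Then express(v='294', u_from='K', u_to='F'): 6953/100.
Invoking express(v='-162', u_from='C', u_to='F'), → -1298/5.
Using closeout(), giving 2275-06-30.
Invoking express(v='61', u_from='cm', u_to='ft'), → 1525/762.
Now I run stepdays(n='-310'), and observe 2274-08-24.
I use express(v='62', u_from='m', u_to='ft'), and get 77500/381.
I call stepdays(n='-114'), and get 2274-05-02.
Now I run stepdays(n='-138'), — result: 2273-12-15.
Invoking markday(d='2058-06-28'), yielding 2058-06-28.

Answer: cur=2274-05-02


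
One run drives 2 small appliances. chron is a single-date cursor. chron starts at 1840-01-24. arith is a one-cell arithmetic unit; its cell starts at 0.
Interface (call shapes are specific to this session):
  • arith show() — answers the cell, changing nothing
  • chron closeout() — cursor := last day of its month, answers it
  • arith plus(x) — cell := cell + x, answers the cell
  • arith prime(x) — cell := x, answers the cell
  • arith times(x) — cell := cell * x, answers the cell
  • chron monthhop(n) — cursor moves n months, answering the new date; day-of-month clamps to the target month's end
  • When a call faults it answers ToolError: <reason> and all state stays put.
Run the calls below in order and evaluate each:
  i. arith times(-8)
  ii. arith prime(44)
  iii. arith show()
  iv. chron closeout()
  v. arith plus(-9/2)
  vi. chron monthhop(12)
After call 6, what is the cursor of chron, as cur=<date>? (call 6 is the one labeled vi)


Answer: cur=1841-01-31

Derivation:
I invoke arith times(x→-8), — result: 0.
Invoking arith prime(x→44): 44.
I invoke arith show, and get 44.
Calling chron closeout, and see 1840-01-31.
I try arith plus(x→-9/2), — result: 79/2.
Now I run chron monthhop(n→12), giving 1841-01-31.


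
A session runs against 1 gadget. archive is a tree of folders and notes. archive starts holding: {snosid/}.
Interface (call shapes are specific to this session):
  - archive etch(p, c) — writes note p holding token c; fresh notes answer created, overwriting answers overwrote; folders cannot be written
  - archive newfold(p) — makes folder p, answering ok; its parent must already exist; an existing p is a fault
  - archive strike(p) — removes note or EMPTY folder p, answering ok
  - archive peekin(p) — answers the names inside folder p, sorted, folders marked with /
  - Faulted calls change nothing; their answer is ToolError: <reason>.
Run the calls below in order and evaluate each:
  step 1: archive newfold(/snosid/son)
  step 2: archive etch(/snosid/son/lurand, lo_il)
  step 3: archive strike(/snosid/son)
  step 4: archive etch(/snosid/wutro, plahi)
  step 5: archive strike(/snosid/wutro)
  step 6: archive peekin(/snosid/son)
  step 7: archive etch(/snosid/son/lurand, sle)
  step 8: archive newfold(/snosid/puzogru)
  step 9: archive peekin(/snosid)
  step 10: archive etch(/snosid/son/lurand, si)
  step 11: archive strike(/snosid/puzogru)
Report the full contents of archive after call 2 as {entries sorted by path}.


Answer: {snosid/, snosid/son/, snosid/son/lurand=lo_il}

Derivation:
>> archive newfold(p: /snosid/son)
<< ok
>> archive etch(p: /snosid/son/lurand, c: lo_il)
<< created
>> archive strike(p: /snosid/son)
<< ToolError: not empty
>> archive etch(p: /snosid/wutro, c: plahi)
<< created
>> archive strike(p: /snosid/wutro)
<< ok
>> archive peekin(p: /snosid/son)
<< [lurand]
>> archive etch(p: /snosid/son/lurand, c: sle)
<< overwrote
>> archive newfold(p: /snosid/puzogru)
<< ok
>> archive peekin(p: /snosid)
<< [puzogru/, son/]
>> archive etch(p: /snosid/son/lurand, c: si)
<< overwrote
>> archive strike(p: /snosid/puzogru)
<< ok


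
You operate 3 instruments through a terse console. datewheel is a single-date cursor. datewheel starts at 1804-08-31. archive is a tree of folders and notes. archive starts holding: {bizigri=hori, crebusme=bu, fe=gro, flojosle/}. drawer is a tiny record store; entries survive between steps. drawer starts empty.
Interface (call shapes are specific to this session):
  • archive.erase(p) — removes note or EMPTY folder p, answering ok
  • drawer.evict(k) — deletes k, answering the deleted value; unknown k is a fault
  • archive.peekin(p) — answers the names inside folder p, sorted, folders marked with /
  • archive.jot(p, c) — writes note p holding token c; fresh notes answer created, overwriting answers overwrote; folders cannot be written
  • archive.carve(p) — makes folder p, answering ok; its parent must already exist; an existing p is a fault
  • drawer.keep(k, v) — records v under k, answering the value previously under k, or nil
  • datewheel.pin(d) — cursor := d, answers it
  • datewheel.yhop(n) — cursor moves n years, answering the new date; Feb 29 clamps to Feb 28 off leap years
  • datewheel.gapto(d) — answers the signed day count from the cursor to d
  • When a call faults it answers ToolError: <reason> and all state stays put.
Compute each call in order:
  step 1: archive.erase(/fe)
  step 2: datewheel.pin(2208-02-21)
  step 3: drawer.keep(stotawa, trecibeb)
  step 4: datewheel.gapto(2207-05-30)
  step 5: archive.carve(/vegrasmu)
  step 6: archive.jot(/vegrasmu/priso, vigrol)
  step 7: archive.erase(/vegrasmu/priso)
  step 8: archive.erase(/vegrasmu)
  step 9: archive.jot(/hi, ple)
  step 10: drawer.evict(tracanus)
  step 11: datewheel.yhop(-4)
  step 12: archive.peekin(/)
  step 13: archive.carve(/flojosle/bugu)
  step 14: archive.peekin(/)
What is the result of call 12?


[in] archive.erase p→/fe
= ok
[in] datewheel.pin d→2208-02-21
= 2208-02-21
[in] drawer.keep k→stotawa v→trecibeb
= nil
[in] datewheel.gapto d→2207-05-30
= -267
[in] archive.carve p→/vegrasmu
= ok
[in] archive.jot p→/vegrasmu/priso c→vigrol
= created
[in] archive.erase p→/vegrasmu/priso
= ok
[in] archive.erase p→/vegrasmu
= ok
[in] archive.jot p→/hi c→ple
= created
[in] drawer.evict k→tracanus
= ToolError: no such key tracanus
[in] datewheel.yhop n→-4
= 2204-02-21
[in] archive.peekin p→/
= [bizigri, crebusme, flojosle/, hi]
[in] archive.carve p→/flojosle/bugu
= ok
[in] archive.peekin p→/
= [bizigri, crebusme, flojosle/, hi]

Answer: [bizigri, crebusme, flojosle/, hi]


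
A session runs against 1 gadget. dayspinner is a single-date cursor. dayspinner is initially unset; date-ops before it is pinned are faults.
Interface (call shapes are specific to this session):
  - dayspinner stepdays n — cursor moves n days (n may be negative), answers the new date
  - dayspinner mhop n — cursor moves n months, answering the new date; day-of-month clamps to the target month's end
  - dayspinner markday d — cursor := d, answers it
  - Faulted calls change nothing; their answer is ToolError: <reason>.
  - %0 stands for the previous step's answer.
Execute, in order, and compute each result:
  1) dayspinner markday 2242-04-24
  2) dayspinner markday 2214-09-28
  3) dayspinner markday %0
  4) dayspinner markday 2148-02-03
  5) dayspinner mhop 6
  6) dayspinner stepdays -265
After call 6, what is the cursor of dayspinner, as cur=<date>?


Answer: cur=2147-11-12

Derivation:
==> dayspinner markday(d='2242-04-24')
<== 2242-04-24
==> dayspinner markday(d='2214-09-28')
<== 2214-09-28
==> dayspinner markday(d='%0')
<== 2214-09-28
==> dayspinner markday(d='2148-02-03')
<== 2148-02-03
==> dayspinner mhop(n='6')
<== 2148-08-03
==> dayspinner stepdays(n='-265')
<== 2147-11-12


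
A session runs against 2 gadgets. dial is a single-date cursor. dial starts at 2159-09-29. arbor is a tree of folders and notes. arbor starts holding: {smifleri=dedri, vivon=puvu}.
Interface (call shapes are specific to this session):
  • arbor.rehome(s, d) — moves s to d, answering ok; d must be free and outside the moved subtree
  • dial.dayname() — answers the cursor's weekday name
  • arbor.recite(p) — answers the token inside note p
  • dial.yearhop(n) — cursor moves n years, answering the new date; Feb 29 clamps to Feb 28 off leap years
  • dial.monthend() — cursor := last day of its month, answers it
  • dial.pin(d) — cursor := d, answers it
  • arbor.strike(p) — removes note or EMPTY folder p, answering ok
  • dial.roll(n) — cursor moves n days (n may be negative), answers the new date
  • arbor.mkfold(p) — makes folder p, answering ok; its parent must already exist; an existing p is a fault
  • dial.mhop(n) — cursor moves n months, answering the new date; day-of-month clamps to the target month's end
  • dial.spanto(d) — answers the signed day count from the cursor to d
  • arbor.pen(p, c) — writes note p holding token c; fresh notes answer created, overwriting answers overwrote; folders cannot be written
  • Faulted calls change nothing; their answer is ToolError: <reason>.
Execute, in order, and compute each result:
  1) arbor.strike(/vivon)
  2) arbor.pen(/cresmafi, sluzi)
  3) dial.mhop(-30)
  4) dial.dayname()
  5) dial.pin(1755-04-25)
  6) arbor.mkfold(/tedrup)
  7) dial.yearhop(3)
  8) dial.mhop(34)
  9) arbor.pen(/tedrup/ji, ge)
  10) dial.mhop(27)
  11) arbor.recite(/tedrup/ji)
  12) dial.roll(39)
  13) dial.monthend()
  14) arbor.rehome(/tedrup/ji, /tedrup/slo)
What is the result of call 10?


==> strike(p='/vivon')
<== ok
==> pen(p='/cresmafi', c='sluzi')
<== created
==> mhop(n='-30')
<== 2157-03-29
==> dayname()
<== Tuesday
==> pin(d='1755-04-25')
<== 1755-04-25
==> mkfold(p='/tedrup')
<== ok
==> yearhop(n='3')
<== 1758-04-25
==> mhop(n='34')
<== 1761-02-25
==> pen(p='/tedrup/ji', c='ge')
<== created
==> mhop(n='27')
<== 1763-05-25
==> recite(p='/tedrup/ji')
<== ge
==> roll(n='39')
<== 1763-07-03
==> monthend()
<== 1763-07-31
==> rehome(s='/tedrup/ji', d='/tedrup/slo')
<== ok

Answer: 1763-05-25


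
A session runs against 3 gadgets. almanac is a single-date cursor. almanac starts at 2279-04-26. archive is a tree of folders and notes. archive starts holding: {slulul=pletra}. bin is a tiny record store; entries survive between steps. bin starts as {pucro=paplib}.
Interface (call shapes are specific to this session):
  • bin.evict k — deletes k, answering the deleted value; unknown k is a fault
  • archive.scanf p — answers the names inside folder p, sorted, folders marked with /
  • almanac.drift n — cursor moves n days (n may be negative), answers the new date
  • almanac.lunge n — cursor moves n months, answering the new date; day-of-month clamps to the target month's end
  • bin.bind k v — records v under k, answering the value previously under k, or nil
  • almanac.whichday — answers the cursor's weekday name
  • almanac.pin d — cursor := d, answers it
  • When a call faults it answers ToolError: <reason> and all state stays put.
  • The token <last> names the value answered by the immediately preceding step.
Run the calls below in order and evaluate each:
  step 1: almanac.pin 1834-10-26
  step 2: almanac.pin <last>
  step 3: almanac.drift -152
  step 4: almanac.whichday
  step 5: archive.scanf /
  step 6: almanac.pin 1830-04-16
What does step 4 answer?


>> pin(d='1834-10-26')
<< 1834-10-26
>> pin(d='<last>')
<< 1834-10-26
>> drift(n='-152')
<< 1834-05-27
>> whichday()
<< Tuesday
>> scanf(p='/')
<< [slulul]
>> pin(d='1830-04-16')
<< 1830-04-16

Answer: Tuesday


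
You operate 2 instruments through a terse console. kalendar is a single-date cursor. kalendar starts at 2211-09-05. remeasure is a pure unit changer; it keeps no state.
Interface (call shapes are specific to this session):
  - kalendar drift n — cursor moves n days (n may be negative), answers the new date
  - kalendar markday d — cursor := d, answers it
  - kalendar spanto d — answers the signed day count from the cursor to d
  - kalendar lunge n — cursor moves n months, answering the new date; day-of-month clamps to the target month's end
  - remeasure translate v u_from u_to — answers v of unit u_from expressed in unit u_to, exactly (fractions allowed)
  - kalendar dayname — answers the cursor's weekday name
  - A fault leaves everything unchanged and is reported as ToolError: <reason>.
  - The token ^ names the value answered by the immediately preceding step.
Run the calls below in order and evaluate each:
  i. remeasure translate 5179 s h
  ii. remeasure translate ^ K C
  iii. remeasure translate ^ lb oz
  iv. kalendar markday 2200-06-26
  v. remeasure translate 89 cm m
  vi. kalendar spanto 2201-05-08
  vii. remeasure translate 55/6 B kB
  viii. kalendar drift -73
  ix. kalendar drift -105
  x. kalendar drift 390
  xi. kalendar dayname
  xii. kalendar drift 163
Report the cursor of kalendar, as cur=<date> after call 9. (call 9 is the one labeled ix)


Now I run remeasure translate with 5179, s, h, — result: 5179/3600.
Using remeasure translate with ^, K, C: -978161/3600.
I use remeasure translate with ^, lb, oz, → -978161/225.
Next I call kalendar markday with 2200-06-26, — result: 2200-06-26.
Using remeasure translate with 89, cm, m, and see 89/100.
I use kalendar spanto with 2201-05-08, and get 316.
I invoke remeasure translate with 55/6, B, kB, and observe 11/1200.
Then kalendar drift with -73, yielding 2200-04-14.
I try kalendar drift with -105, giving 2199-12-30.
Next I call kalendar drift with 390, which returns 2201-01-24.
I try kalendar dayname, yielding Saturday.
I try kalendar drift with 163, and see 2201-07-06.

Answer: cur=2199-12-30


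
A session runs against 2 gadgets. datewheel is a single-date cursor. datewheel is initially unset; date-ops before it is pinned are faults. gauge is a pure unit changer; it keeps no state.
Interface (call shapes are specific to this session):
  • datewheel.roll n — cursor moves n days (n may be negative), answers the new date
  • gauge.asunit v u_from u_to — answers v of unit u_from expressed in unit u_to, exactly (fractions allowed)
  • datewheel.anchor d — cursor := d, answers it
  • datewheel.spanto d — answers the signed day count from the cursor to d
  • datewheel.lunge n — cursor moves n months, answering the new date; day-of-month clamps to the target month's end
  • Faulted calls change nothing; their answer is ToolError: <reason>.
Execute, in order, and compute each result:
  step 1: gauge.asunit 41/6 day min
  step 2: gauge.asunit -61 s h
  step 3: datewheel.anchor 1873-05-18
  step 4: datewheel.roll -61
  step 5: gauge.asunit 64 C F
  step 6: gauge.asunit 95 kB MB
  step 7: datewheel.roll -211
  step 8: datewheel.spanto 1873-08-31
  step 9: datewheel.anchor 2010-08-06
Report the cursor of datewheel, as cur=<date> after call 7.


Act: gauge.asunit[41/6; day; min]
Obs: 9840
Act: gauge.asunit[-61; s; h]
Obs: -61/3600
Act: datewheel.anchor[1873-05-18]
Obs: 1873-05-18
Act: datewheel.roll[-61]
Obs: 1873-03-18
Act: gauge.asunit[64; C; F]
Obs: 736/5
Act: gauge.asunit[95; kB; MB]
Obs: 19/200
Act: datewheel.roll[-211]
Obs: 1872-08-19
Act: datewheel.spanto[1873-08-31]
Obs: 377
Act: datewheel.anchor[2010-08-06]
Obs: 2010-08-06

Answer: cur=1872-08-19


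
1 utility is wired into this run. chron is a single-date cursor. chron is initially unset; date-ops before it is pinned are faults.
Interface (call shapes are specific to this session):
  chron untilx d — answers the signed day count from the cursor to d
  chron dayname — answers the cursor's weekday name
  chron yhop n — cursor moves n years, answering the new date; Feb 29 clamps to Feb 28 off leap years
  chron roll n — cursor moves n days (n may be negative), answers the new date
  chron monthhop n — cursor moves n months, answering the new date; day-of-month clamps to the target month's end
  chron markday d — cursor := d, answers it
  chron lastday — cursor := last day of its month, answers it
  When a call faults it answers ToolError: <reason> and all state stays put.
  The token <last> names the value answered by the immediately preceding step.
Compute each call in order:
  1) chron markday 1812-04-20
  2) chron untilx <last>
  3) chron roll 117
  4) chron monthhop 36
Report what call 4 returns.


Answer: 1815-08-15

Derivation:
==> chron markday(d=1812-04-20)
<== 1812-04-20
==> chron untilx(d=<last>)
<== 0
==> chron roll(n=117)
<== 1812-08-15
==> chron monthhop(n=36)
<== 1815-08-15


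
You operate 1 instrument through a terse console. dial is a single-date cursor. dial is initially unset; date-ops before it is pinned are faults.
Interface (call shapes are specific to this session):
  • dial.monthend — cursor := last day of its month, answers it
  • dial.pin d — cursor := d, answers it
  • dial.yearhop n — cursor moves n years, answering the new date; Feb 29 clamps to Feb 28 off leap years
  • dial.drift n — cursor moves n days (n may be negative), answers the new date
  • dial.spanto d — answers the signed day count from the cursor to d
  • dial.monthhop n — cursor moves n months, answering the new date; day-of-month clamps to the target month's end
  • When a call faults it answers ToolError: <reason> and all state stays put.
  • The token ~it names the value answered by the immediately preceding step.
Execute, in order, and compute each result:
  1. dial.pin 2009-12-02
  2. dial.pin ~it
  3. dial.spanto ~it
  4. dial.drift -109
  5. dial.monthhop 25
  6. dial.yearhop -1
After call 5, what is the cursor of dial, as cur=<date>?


Do: dial.pin[d→2009-12-02]
See: 2009-12-02
Do: dial.pin[d→~it]
See: 2009-12-02
Do: dial.spanto[d→~it]
See: 0
Do: dial.drift[n→-109]
See: 2009-08-15
Do: dial.monthhop[n→25]
See: 2011-09-15
Do: dial.yearhop[n→-1]
See: 2010-09-15

Answer: cur=2011-09-15
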